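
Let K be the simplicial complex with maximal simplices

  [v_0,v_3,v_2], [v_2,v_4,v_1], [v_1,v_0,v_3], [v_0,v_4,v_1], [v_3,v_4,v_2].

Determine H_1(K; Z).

H_1 = Z.

We work with the vertex ordering v_0 < v_1 < v_2 < v_3 < v_4. The simplices of K, each written with vertices in increasing order, are:

  0-simplices (5): [v_0], [v_1], [v_2], [v_3], [v_4]
  1-simplices (10): [v_0,v_1], [v_0,v_2], [v_0,v_3], [v_0,v_4], [v_1,v_2], [v_1,v_3], [v_1,v_4], [v_2,v_3], [v_2,v_4], [v_3,v_4]
  2-simplices (5): [v_0,v_1,v_3], [v_0,v_1,v_4], [v_0,v_2,v_3], [v_1,v_2,v_4], [v_2,v_3,v_4]

giving chain groups C_0 ≅ Z^5, C_1 ≅ Z^10, C_2 ≅ Z^5.

Boundary ∂_1: C_1 → C_0 is given by ∂[p,q] = [q] − [p]. For instance
  ∂[v_1,v_2] = [v_2] − [v_1].
The 5×10 boundary matrix has rank 4 and Smith normal form diag(1,1,1,1).

Boundary ∂_2: C_2 → C_1 acts by ∂[p,q,r] = [q,r] − [p,r] + [p,q]. For instance
  ∂[v_0,v_1,v_4] = [v_1,v_4] − [v_0,v_4] + [v_0,v_1],
  ∂[v_1,v_2,v_4] = [v_2,v_4] − [v_1,v_4] + [v_1,v_2].
As a 10×5 matrix over Z this has rank 5, with invariant factors (1,1,1,1,1).

Reading off H_k = ker ∂_k / im ∂_{k+1}:

  H_1: rank ker ∂_1 − rank ∂_2 = (10 − 4) − 5 = 1, and the invariant factors of ∂_2 are all 1, so H_1 ≅ Z.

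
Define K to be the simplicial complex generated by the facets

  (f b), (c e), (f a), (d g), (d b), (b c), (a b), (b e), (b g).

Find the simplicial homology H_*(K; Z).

Order the vertices as a < b < c < d < e < f < g. Listing each simplex with vertices in this order, K has dimension 1 with simplices:

  0-simplices (7): a, b, c, d, e, f, g
  1-simplices (9): ab, af, bc, bd, be, bf, bg, ce, dg

Hence C_0 ≅ Z^7, C_1 ≅ Z^9.

The boundary map ∂_1: C_1 → C_0 is given by ∂[p,q] = [q] − [p]. For instance
  ∂ab = b − a.
The 7×9 boundary matrix has rank 6 and Smith normal form diag(1,1,1,1,1,1).

Computing H_k = (kernel of ∂_k) / (image of ∂_{k+1}):

  H_0: rank C_0 − rank ∂_1 = 7 − 6 = 1, and the invariant factors of ∂_1 are all 1, so H_0 = Z.
  H_1: rank ker ∂_1 − rank ∂_2 = (9 − 6) − 0 = 3, and there is no ∂_2, so H_1 = Z^3.

As a check, the Euler characteristic is 7 − 9 = -2, which agrees with 1 − 3 = -2.

H_0 = Z,  H_1 = Z^3.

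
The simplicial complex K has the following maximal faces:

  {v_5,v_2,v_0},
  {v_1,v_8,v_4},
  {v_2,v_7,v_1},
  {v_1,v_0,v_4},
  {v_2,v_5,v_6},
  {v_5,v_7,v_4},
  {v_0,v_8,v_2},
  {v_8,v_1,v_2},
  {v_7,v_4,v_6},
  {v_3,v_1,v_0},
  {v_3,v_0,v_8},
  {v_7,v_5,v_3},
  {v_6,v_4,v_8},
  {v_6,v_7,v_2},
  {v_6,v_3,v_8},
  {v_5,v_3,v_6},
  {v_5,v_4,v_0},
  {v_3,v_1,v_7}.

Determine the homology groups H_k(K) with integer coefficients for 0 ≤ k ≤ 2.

Order the vertices as v_0 < v_1 < v_2 < v_3 < v_4 < v_5 < v_6 < v_7 < v_8. Listing each simplex with vertices in this order, K has dimension 2 with simplices:

  0-simplices (9): [v_0], [v_1], [v_2], [v_3], [v_4], [v_5], [v_6], [v_7], [v_8]
  1-simplices (27): (27 of them)
  2-simplices (18): (18 of them)

Hence C_0 ≅ Z^9, C_1 ≅ Z^27, C_2 ≅ Z^18.

Boundary ∂_1: C_1 → C_0 maps an edge to its endpoints' difference, ∂[p,q] = q − p.
This gives a 9×27 integer matrix of rank 8; reducing to Smith normal form yields diagonal entries (1,1,1,1,1,1,1,1).

The boundary map ∂_2: C_2 → C_1 maps a triangle to the signed sum of its edges. For instance
  ∂[v_1,v_2,v_8] = [v_2,v_8] − [v_1,v_8] + [v_1,v_2],
  ∂[v_0,v_1,v_3] = [v_1,v_3] − [v_0,v_3] + [v_0,v_1].
This gives a 27×18 integer matrix of rank 18; reducing to Smith normal form yields diagonal entries (1,1,1,1,1,1,1,1,1,1,1,1,1,1,1,1,1,2).

Reading off H_k = ker ∂_k / im ∂_{k+1}:

  H_0: rank C_0 − rank ∂_1 = 9 − 8 = 1, and the invariant factors of ∂_1 are all 1, so H_0 ≅ Z.
  H_1: rank ker ∂_1 − rank ∂_2 = (27 − 8) − 18 = 1, and ∂_2 has invariant factor 2 > 1, so H_1 ≅ Z ⊕ Z/2.
  H_2: rank ker ∂_2 − rank ∂_3 = (18 − 18) − 0 = 0, and there is no ∂_3, so H_2 ≅ 0.

H_0 = Z,  H_1 = Z ⊕ Z/2,  H_2 = 0.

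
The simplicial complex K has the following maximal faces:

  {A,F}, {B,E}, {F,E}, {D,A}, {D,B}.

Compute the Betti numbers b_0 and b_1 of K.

b_0 = 1, b_1 = 1.

Order the vertices as A < B < D < E < F. Listing each simplex with vertices in this order, K has dimension 1 with simplices:

  0-simplices (5): A, B, D, E, F
  1-simplices (5): AD, AF, BD, BE, EF

Hence C_0 ≅ Z^5, C_1 ≅ Z^5.

The boundary map ∂_1: C_1 → C_0 is given by ∂[p,q] = [q] − [p].
The 5×5 boundary matrix has rank 4 and Smith normal form diag(1,1,1,1).

Now H_k = ker ∂_k / im ∂_{k+1}, so:

  H_0: rank C_0 − rank ∂_1 = 5 − 4 = 1, and the invariant factors of ∂_1 are all 1, so H_0 ≅ Z.
  H_1: rank ker ∂_1 − rank ∂_2 = (5 − 4) − 0 = 1, and there is no ∂_2, so H_1 ≅ Z.

Hence the Betti numbers are b_0 = 1, b_1 = 1.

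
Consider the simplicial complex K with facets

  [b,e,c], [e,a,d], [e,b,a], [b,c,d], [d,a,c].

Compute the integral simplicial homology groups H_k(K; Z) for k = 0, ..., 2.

H_0 ≅ Z,  H_1 ≅ Z,  H_2 = 0.

Take the total order a < b < c < d < e on the vertex set. Then K (dimension 2) consists of the simplices:

  0-simplices (5): a, b, c, d, e
  1-simplices (10): ab, ac, ad, ae, bc, bd, be, cd, ce, de
  2-simplices (5): abe, acd, ade, bcd, bce

so the chain groups are C_0 ≅ Z^5, C_1 ≅ Z^10, C_2 ≅ Z^5.

The boundary map ∂_1: C_1 → C_0 is given by ∂[p,q] = [q] − [p]. For instance
  ∂ac = c − a.
The resulting 5×10 matrix has rank 4, and its Smith normal form has invariant factors (1,1,1,1).

Boundary ∂_2: C_2 → C_1 maps a triangle to the signed sum of its edges. For instance
  ∂acd = cd − ad + ac,
  ∂bce = ce − be + bc.
This gives a 10×5 integer matrix of rank 5; reducing to Smith normal form yields diagonal entries (1,1,1,1,1).

Computing H_k = (kernel of ∂_k) / (image of ∂_{k+1}):

  H_0: rank C_0 − rank ∂_1 = 5 − 4 = 1, and the invariant factors of ∂_1 are all 1, so H_0 = Z.
  H_1: rank ker ∂_1 − rank ∂_2 = (10 − 4) − 5 = 1, and the invariant factors of ∂_2 are all 1, so H_1 = Z.
  H_2: rank ker ∂_2 − rank ∂_3 = (5 − 5) − 0 = 0, and there is no ∂_3, so H_2 = 0.

(K is a triangulation of the Möbius band.)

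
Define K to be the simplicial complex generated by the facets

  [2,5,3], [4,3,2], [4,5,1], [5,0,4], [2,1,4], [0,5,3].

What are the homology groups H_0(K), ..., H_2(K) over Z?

H_0 ≅ Z,  H_1 ≅ Z,  H_2 = 0.

Order the vertices as 0 < 1 < 2 < 3 < 4 < 5. Listing each simplex with vertices in this order, K has dimension 2 with simplices:

  0-simplices (6): [0], [1], [2], [3], [4], [5]
  1-simplices (12): [0,3], [0,4], [0,5], [1,2], [1,4], [1,5], [2,3], [2,4], [2,5], [3,4], [3,5], [4,5]
  2-simplices (6): [0,3,5], [0,4,5], [1,2,4], [1,4,5], [2,3,4], [2,3,5]

giving chain groups C_0 ≅ Z^6, C_1 ≅ Z^12, C_2 ≅ Z^6.

∂_1: C_1 → C_0 maps an edge to its endpoints' difference, ∂[p,q] = q − p. For instance
  ∂[3,4] = [4] − [3].
This gives a 6×12 integer matrix of rank 5; reducing to Smith normal form yields diagonal entries (1,1,1,1,1).

The boundary map ∂_2: C_2 → C_1 acts by ∂[p,q,r] = [q,r] − [p,r] + [p,q]. For instance
  ∂[0,4,5] = [4,5] − [0,5] + [0,4],
  ∂[2,3,5] = [3,5] − [2,5] + [2,3].
The 12×6 boundary matrix has rank 6 and Smith normal form diag(1,1,1,1,1,1).

Reading off H_k = ker ∂_k / im ∂_{k+1}:

  H_0: rank C_0 − rank ∂_1 = 6 − 5 = 1, and the invariant factors of ∂_1 are all 1, so H_0 = Z.
  H_1: rank ker ∂_1 − rank ∂_2 = (12 − 5) − 6 = 1, and the invariant factors of ∂_2 are all 1, so H_1 = Z.
  H_2: rank ker ∂_2 − rank ∂_3 = (6 − 6) − 0 = 0, and there is no ∂_3, so H_2 = 0.

As a check, the Euler characteristic is 6 − 12 + 6 = 0, which agrees with 1 − 1 + 0 = 0.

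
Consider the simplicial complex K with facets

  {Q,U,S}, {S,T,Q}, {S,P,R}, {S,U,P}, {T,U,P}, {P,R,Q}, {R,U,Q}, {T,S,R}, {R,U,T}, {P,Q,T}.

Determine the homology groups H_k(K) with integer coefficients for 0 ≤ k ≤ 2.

K has 6 vertices, 15 edges, 10 triangles.
rank ∂_0 = 0, rank ∂_1 = 5 ⇒ b_0 = 6 − 0 − 5 = 1; all invariant factors of ∂_1 are 1 so no torsion. So H_0 = Z.
rank ∂_1 = 5, rank ∂_2 = 10 ⇒ b_1 = 15 − 5 − 10 = 0; ∂_2 has invariant factor(s) [2] giving torsion. So H_1 = Z/2Z.
rank ∂_2 = 10, rank ∂_3 = 0 ⇒ b_2 = 10 − 10 − 0 = 0. So H_2 = 0.

H_0 = Z,  H_1 = Z/2Z,  H_2 = 0.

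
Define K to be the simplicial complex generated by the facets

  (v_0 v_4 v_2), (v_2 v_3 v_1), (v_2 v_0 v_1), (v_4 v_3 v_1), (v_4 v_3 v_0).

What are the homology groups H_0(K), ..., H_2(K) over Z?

Take the total order v_0 < v_1 < v_2 < v_3 < v_4 on the vertex set. Then K (dimension 2) consists of the simplices:

  0-simplices (5): [v_0], [v_1], [v_2], [v_3], [v_4]
  1-simplices (10): [v_0,v_1], [v_0,v_2], [v_0,v_3], [v_0,v_4], [v_1,v_2], [v_1,v_3], [v_1,v_4], [v_2,v_3], [v_2,v_4], [v_3,v_4]
  2-simplices (5): [v_0,v_1,v_2], [v_0,v_2,v_4], [v_0,v_3,v_4], [v_1,v_2,v_3], [v_1,v_3,v_4]

so the chain groups are C_0 ≅ Z^5, C_1 ≅ Z^10, C_2 ≅ Z^5.

Boundary ∂_1: C_1 → C_0 is given by ∂[p,q] = [q] − [p]. For instance
  ∂[v_1,v_4] = [v_4] − [v_1].
The resulting 5×10 matrix has rank 4, and its Smith normal form has invariant factors (1,1,1,1).

Boundary ∂_2: C_2 → C_1 acts by ∂[p,q,r] = [q,r] − [p,r] + [p,q]. For instance
  ∂[v_1,v_3,v_4] = [v_3,v_4] − [v_1,v_4] + [v_1,v_3],
  ∂[v_0,v_1,v_2] = [v_1,v_2] − [v_0,v_2] + [v_0,v_1].
The resulting 10×5 matrix has rank 5, and its Smith normal form has invariant factors (1,1,1,1,1).

Computing H_k = (kernel of ∂_k) / (image of ∂_{k+1}):

  H_0: rank C_0 − rank ∂_1 = 5 − 4 = 1, and the invariant factors of ∂_1 are all 1, so H_0 ≅ Z.
  H_1: rank ker ∂_1 − rank ∂_2 = (10 − 4) − 5 = 1, and the invariant factors of ∂_2 are all 1, so H_1 ≅ Z.
  H_2: rank ker ∂_2 − rank ∂_3 = (5 − 5) − 0 = 0, and there is no ∂_3, so H_2 ≅ 0.

H_0 = Z,  H_1 = Z,  H_2 = 0.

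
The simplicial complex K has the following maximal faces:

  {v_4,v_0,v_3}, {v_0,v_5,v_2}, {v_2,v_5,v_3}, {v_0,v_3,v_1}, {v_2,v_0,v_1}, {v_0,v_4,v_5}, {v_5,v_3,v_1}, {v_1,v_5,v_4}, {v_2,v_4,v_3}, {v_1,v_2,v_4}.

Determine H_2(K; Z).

H_2 = 0.

We work with the vertex ordering v_0 < v_1 < v_2 < v_3 < v_4 < v_5. The simplices of K, each written with vertices in increasing order, are:

  0-simplices (6): [v_0], [v_1], [v_2], [v_3], [v_4], [v_5]
  1-simplices (15): (15 of them)
  2-simplices (10): [v_0,v_1,v_2], [v_0,v_1,v_3], [v_0,v_2,v_5], [v_0,v_3,v_4], [v_0,v_4,v_5], [v_1,v_2,v_4], [v_1,v_3,v_5], [v_1,v_4,v_5], [v_2,v_3,v_4], [v_2,v_3,v_5]

giving chain groups C_0 ≅ Z^6, C_1 ≅ Z^15, C_2 ≅ Z^10.

Boundary ∂_1: C_1 → C_0 sends each edge [p,q] (with p < q) to q − p. For instance
  ∂[v_1,v_2] = [v_2] − [v_1].
As a 6×15 matrix over Z this has rank 5, with invariant factors (1,1,1,1,1).

The boundary map ∂_2: C_2 → C_1 sends each 2-simplex [p,q,r] to [q,r] − [p,r] + [p,q]. For instance
  ∂[v_0,v_1,v_2] = [v_1,v_2] − [v_0,v_2] + [v_0,v_1],
  ∂[v_1,v_4,v_5] = [v_4,v_5] − [v_1,v_5] + [v_1,v_4].
The resulting 15×10 matrix has rank 10, and its Smith normal form has invariant factors (1,1,1,1,1,1,1,1,1,2).

From H_k ≅ ker(∂_k) / im(∂_{k+1}) we obtain:

  H_2: rank ker ∂_2 − rank ∂_3 = (10 − 10) − 0 = 0, and there is no ∂_3, so H_2 ≅ 0.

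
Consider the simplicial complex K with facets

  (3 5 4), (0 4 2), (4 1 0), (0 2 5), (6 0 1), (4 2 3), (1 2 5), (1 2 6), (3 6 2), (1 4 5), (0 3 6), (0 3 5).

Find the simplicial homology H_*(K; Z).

We work with the vertex ordering 0 < 1 < 2 < 3 < 4 < 5 < 6. The simplices of K, each written with vertices in increasing order, are:

  0-simplices (7): [0], [1], [2], [3], [4], [5], [6]
  1-simplices (18): [0,1], [0,2], [0,3], [0,4], [0,5], [0,6], [1,2], [1,4], [1,5], [1,6], [2,3], [2,4], [2,5], [2,6], [3,4], [3,5], [3,6], [4,5]
  2-simplices (12): [0,1,4], [0,1,6], [0,2,4], [0,2,5], [0,3,5], [0,3,6], [1,2,5], [1,2,6], [1,4,5], [2,3,4], [2,3,6], [3,4,5]

Hence C_0 ≅ Z^7, C_1 ≅ Z^18, C_2 ≅ Z^12.

The boundary map ∂_1: C_1 → C_0 sends each edge [p,q] (with p < q) to q − p. For instance
  ∂[4,5] = [5] − [4].
As a 7×18 matrix over Z this has rank 6, with invariant factors (1,1,1,1,1,1).

∂_2: C_2 → C_1 sends each 2-simplex [p,q,r] to [q,r] − [p,r] + [p,q]. For instance
  ∂[1,4,5] = [4,5] − [1,5] + [1,4],
  ∂[1,2,6] = [2,6] − [1,6] + [1,2].
As a 18×12 matrix over Z this has rank 12, with invariant factors (1,1,1,1,1,1,1,1,1,1,1,2).

Computing H_k = (kernel of ∂_k) / (image of ∂_{k+1}):

  H_0: rank C_0 − rank ∂_1 = 7 − 6 = 1, and the invariant factors of ∂_1 are all 1, so H_0 = Z.
  H_1: rank ker ∂_1 − rank ∂_2 = (18 − 6) − 12 = 0, and ∂_2 has invariant factor 2 > 1, so H_1 = Z_2.
  H_2: rank ker ∂_2 − rank ∂_3 = (12 − 12) − 0 = 0, and there is no ∂_3, so H_2 = 0.

(K is a triangulation of the real projective plane RP^2.)

H_0 = Z,  H_1 = Z_2,  H_2 = 0.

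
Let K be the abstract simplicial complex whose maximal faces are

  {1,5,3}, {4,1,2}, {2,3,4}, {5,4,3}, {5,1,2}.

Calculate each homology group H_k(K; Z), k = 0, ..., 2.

Take the total order 1 < 2 < 3 < 4 < 5 on the vertex set. Then K (dimension 2) consists of the simplices:

  0-simplices (5): [1], [2], [3], [4], [5]
  1-simplices (10): [1,2], [1,3], [1,4], [1,5], [2,3], [2,4], [2,5], [3,4], [3,5], [4,5]
  2-simplices (5): [1,2,4], [1,2,5], [1,3,5], [2,3,4], [3,4,5]

Hence C_0 ≅ Z^5, C_1 ≅ Z^10, C_2 ≅ Z^5.

The boundary map ∂_1: C_1 → C_0 maps an edge to its endpoints' difference, ∂[p,q] = q − p.
The resulting 5×10 matrix has rank 4, and its Smith normal form has invariant factors (1,1,1,1).

The boundary map ∂_2: C_2 → C_1 acts by ∂[p,q,r] = [q,r] − [p,r] + [p,q]. For instance
  ∂[1,3,5] = [3,5] − [1,5] + [1,3],
  ∂[1,2,4] = [2,4] − [1,4] + [1,2].
As a 10×5 matrix over Z this has rank 5, with invariant factors (1,1,1,1,1).

From H_k ≅ ker(∂_k) / im(∂_{k+1}) we obtain:

  H_0: rank C_0 − rank ∂_1 = 5 − 4 = 1, and the invariant factors of ∂_1 are all 1, so H_0 = Z.
  H_1: rank ker ∂_1 − rank ∂_2 = (10 − 4) − 5 = 1, and the invariant factors of ∂_2 are all 1, so H_1 = Z.
  H_2: rank ker ∂_2 − rank ∂_3 = (5 − 5) − 0 = 0, and there is no ∂_3, so H_2 = 0.

As a check, the Euler characteristic is 5 − 10 + 5 = 0, which agrees with 1 − 1 + 0 = 0.
(K is a triangulation of the Möbius band.)

H_0 ≅ Z,  H_1 ≅ Z,  H_2 = 0.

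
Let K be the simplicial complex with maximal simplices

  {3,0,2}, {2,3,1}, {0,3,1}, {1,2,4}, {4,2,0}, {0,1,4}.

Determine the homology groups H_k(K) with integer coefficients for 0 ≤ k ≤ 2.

H_0 ≅ Z,  H_1 = 0,  H_2 ≅ Z.

K has 5 vertices, 9 edges, 6 triangles.
rank ∂_0 = 0, rank ∂_1 = 4 ⇒ b_0 = 5 − 0 − 4 = 1; all invariant factors of ∂_1 are 1 so no torsion. So H_0 ≅ Z.
rank ∂_1 = 4, rank ∂_2 = 5 ⇒ b_1 = 9 − 4 − 5 = 0; all invariant factors of ∂_2 are 1 so no torsion. So H_1 ≅ 0.
rank ∂_2 = 5, rank ∂_3 = 0 ⇒ b_2 = 6 − 5 − 0 = 1. So H_2 ≅ Z.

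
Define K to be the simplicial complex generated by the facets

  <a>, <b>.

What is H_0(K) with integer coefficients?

We work with the vertex ordering a < b. The simplices of K, each written with vertices in increasing order, are:

  0-simplices (2): a, b

so the chain groups are C_0 ≅ Z^2.

Reading off H_k = ker ∂_k / im ∂_{k+1}:

  H_0: rank C_0 − rank ∂_1 = 2 − 0 = 2, and there is no ∂_1, so H_0 = Z^2.

(K is a triangulation of a set of 2 points.)

H_0 = Z^2.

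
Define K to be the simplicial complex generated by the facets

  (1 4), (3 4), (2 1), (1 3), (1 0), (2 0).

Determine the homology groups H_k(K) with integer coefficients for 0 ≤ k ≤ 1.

H_0 ≅ Z,  H_1 ≅ Z^2.

We work with the vertex ordering 0 < 1 < 2 < 3 < 4. The simplices of K, each written with vertices in increasing order, are:

  0-simplices (5): [0], [1], [2], [3], [4]
  1-simplices (6): [0,1], [0,2], [1,2], [1,3], [1,4], [3,4]

so the chain groups are C_0 ≅ Z^5, C_1 ≅ Z^6.

The boundary map ∂_1: C_1 → C_0 maps an edge to its endpoints' difference, ∂[p,q] = q − p. For instance
  ∂[1,2] = [2] − [1].
The 5×6 boundary matrix has rank 4 and Smith normal form diag(1,1,1,1).

From H_k ≅ ker(∂_k) / im(∂_{k+1}) we obtain:

  H_0: rank C_0 − rank ∂_1 = 5 − 4 = 1, and the invariant factors of ∂_1 are all 1, so H_0 = Z.
  H_1: rank ker ∂_1 − rank ∂_2 = (6 − 4) − 0 = 2, and there is no ∂_2, so H_1 = Z^2.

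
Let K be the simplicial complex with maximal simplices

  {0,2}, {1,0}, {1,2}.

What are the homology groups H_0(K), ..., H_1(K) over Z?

H_0 ≅ Z,  H_1 ≅ Z.

Fix the vertex order 0 < 1 < 2 and write every simplex with vertices in increasing order. Then dim K = 1 and the simplices of K are:

  0-simplices (3): [0], [1], [2]
  1-simplices (3): [0,1], [0,2], [1,2]

giving chain groups C_0 ≅ Z^3, C_1 ≅ Z^3.

∂_1: C_1 → C_0 is given by ∂[p,q] = [q] − [p]. For instance
  ∂[1,2] = [2] − [1].
As a 3×3 matrix over Z this has rank 2, with invariant factors (1,1).

Computing H_k = (kernel of ∂_k) / (image of ∂_{k+1}):

  H_0: rank C_0 − rank ∂_1 = 3 − 2 = 1, and the invariant factors of ∂_1 are all 1, so H_0 ≅ Z.
  H_1: rank ker ∂_1 − rank ∂_2 = (3 − 2) − 0 = 1, and there is no ∂_2, so H_1 ≅ Z.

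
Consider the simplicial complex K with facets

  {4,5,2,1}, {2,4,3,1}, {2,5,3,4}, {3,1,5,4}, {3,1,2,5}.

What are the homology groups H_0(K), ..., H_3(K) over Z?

H_0 ≅ Z,  H_1 = 0,  H_2 = 0,  H_3 ≅ Z.

Take the total order 1 < 2 < 3 < 4 < 5 on the vertex set. Then K (dimension 3) consists of the simplices:

  0-simplices (5): [1], [2], [3], [4], [5]
  1-simplices (10): [1,2], [1,3], [1,4], [1,5], [2,3], [2,4], [2,5], [3,4], [3,5], [4,5]
  2-simplices (10): [1,2,3], [1,2,4], [1,2,5], [1,3,4], [1,3,5], [1,4,5], [2,3,4], [2,3,5], [2,4,5], [3,4,5]
  3-simplices (5): [1,2,3,4], [1,2,3,5], [1,2,4,5], [1,3,4,5], [2,3,4,5]

giving chain groups C_0 ≅ Z^5, C_1 ≅ Z^10, C_2 ≅ Z^10, C_3 ≅ Z^5.

∂_1: C_1 → C_0 maps an edge to its endpoints' difference, ∂[p,q] = q − p. For instance
  ∂[2,5] = [5] − [2].
The resulting 5×10 matrix has rank 4, and its Smith normal form has invariant factors (1,1,1,1).

The boundary map ∂_2: C_2 → C_1 maps a triangle to the signed sum of its edges. For instance
  ∂[1,2,5] = [2,5] − [1,5] + [1,2],
  ∂[1,2,3] = [2,3] − [1,3] + [1,2].
The 10×10 boundary matrix has rank 6 and Smith normal form diag(1,1,1,1,1,1).

Boundary ∂_3: C_3 → C_2 sends each 3-simplex σ to the alternating sum Σ_i (−1)^i (σ with its i-th vertex removed). For instance
  ∂[2,3,4,5] = [3,4,5] − [2,4,5] + [2,3,5] − [2,3,4],
  ∂[1,3,4,5] = [3,4,5] − [1,4,5] + [1,3,5] − [1,3,4].
As a 10×5 matrix over Z this has rank 4, with invariant factors (1,1,1,1).

Reading off H_k = ker ∂_k / im ∂_{k+1}:

  H_0: rank C_0 − rank ∂_1 = 5 − 4 = 1, and the invariant factors of ∂_1 are all 1, so H_0 = Z.
  H_1: rank ker ∂_1 − rank ∂_2 = (10 − 4) − 6 = 0, and the invariant factors of ∂_2 are all 1, so H_1 = 0.
  H_2: rank ker ∂_2 − rank ∂_3 = (10 − 6) − 4 = 0, and the invariant factors of ∂_3 are all 1, so H_2 = 0.
  H_3: rank ker ∂_3 − rank ∂_4 = (5 − 4) − 0 = 1, and there is no ∂_4, so H_3 = Z.

(K is a triangulation of the 3-sphere S^3.)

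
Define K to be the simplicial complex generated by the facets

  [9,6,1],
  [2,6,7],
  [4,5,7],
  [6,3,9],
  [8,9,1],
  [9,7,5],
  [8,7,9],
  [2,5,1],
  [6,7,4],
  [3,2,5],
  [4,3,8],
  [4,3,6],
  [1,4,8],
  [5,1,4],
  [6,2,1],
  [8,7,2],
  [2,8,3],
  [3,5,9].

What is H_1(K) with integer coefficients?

Fix the vertex order 1 < 2 < 3 < 4 < 5 < 6 < 7 < 8 < 9 and write every simplex with vertices in increasing order. Then dim K = 2 and the simplices of K are:

  0-simplices (9): [1], [2], [3], [4], [5], [6], [7], [8], [9]
  1-simplices (27): (27 of them)
  2-simplices (18): [1,2,5], [1,2,6], [1,4,5], [1,4,8], [1,6,9], [1,8,9], [2,3,5], [2,3,8], [2,6,7], [2,7,8], [3,4,6], [3,4,8], [3,5,9], [3,6,9], [4,5,7], [4,6,7], [5,7,9], [7,8,9]

so the chain groups are C_0 ≅ Z^9, C_1 ≅ Z^27, C_2 ≅ Z^18.

∂_1: C_1 → C_0 sends each edge [p,q] (with p < q) to q − p. For instance
  ∂[4,7] = [7] − [4].
This gives a 9×27 integer matrix of rank 8; reducing to Smith normal form yields diagonal entries (1,1,1,1,1,1,1,1).

The boundary map ∂_2: C_2 → C_1 maps a triangle to the signed sum of its edges. For instance
  ∂[2,7,8] = [7,8] − [2,8] + [2,7],
  ∂[1,2,6] = [2,6] − [1,6] + [1,2].
The resulting 27×18 matrix has rank 17, and its Smith normal form has invariant factors (1,1,1,1,1,1,1,1,1,1,1,1,1,1,1,1,1).

Now H_k = ker ∂_k / im ∂_{k+1}, so:

  H_1: rank ker ∂_1 − rank ∂_2 = (27 − 8) − 17 = 2, and the invariant factors of ∂_2 are all 1, so H_1 = Z^2.

H_1 = Z^2.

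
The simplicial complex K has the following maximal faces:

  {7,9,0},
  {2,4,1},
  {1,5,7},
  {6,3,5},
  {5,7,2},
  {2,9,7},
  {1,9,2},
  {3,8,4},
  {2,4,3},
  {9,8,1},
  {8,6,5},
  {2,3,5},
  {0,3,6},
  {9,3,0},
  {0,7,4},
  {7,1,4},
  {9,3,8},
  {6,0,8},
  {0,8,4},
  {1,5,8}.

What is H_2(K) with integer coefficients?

H_2 ≅ 0.

Take the total order 0 < 1 < 2 < 3 < 4 < 5 < 6 < 7 < 8 < 9 on the vertex set. Then K (dimension 2) consists of the simplices:

  0-simplices (10): [0], [1], [2], [3], [4], [5], [6], [7], [8], [9]
  1-simplices (30): (30 of them)
  2-simplices (20): (20 of them)

giving chain groups C_0 ≅ Z^10, C_1 ≅ Z^30, C_2 ≅ Z^20.

Boundary ∂_1: C_1 → C_0 sends each edge [p,q] (with p < q) to q − p.
As a 10×30 matrix over Z this has rank 9, with invariant factors (1,1,1,1,1,1,1,1,1).

∂_2: C_2 → C_1 acts by ∂[p,q,r] = [q,r] − [p,r] + [p,q]. For instance
  ∂[1,2,9] = [2,9] − [1,9] + [1,2],
  ∂[2,5,7] = [5,7] − [2,7] + [2,5].
The 30×20 boundary matrix has rank 20 and Smith normal form diag(1,1,1,1,1,1,1,1,1,1,1,1,1,1,1,1,1,1,1,2).

Computing H_k = (kernel of ∂_k) / (image of ∂_{k+1}):

  H_2: rank ker ∂_2 − rank ∂_3 = (20 − 20) − 0 = 0, and there is no ∂_3, so H_2 = 0.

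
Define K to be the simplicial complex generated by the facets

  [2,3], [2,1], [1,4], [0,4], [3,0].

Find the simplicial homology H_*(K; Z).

Order the vertices as 0 < 1 < 2 < 3 < 4. Listing each simplex with vertices in this order, K has dimension 1 with simplices:

  0-simplices (5): [0], [1], [2], [3], [4]
  1-simplices (5): [0,3], [0,4], [1,2], [1,4], [2,3]

giving chain groups C_0 ≅ Z^5, C_1 ≅ Z^5.

The boundary map ∂_1: C_1 → C_0 maps an edge to its endpoints' difference, ∂[p,q] = q − p.
The 5×5 boundary matrix has rank 4 and Smith normal form diag(1,1,1,1).

Now H_k = ker ∂_k / im ∂_{k+1}, so:

  H_0: rank C_0 − rank ∂_1 = 5 − 4 = 1, and the invariant factors of ∂_1 are all 1, so H_0 = Z.
  H_1: rank ker ∂_1 − rank ∂_2 = (5 − 4) − 0 = 1, and there is no ∂_2, so H_1 = Z.

H_0 = Z,  H_1 = Z.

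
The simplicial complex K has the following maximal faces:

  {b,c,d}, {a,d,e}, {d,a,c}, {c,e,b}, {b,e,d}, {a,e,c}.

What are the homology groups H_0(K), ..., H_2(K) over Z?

H_0 ≅ Z,  H_1 = 0,  H_2 ≅ Z.

Take the total order a < b < c < d < e on the vertex set. Then K (dimension 2) consists of the simplices:

  0-simplices (5): a, b, c, d, e
  1-simplices (9): ac, ad, ae, bc, bd, be, cd, ce, de
  2-simplices (6): acd, ace, ade, bcd, bce, bde

Hence C_0 ≅ Z^5, C_1 ≅ Z^9, C_2 ≅ Z^6.

Boundary ∂_1: C_1 → C_0 sends each edge [p,q] (with p < q) to q − p.
This gives a 5×9 integer matrix of rank 4; reducing to Smith normal form yields diagonal entries (1,1,1,1).

Boundary ∂_2: C_2 → C_1 maps a triangle to the signed sum of its edges. For instance
  ∂ade = de − ae + ad,
  ∂acd = cd − ad + ac.
This gives a 9×6 integer matrix of rank 5; reducing to Smith normal form yields diagonal entries (1,1,1,1,1).

Now H_k = ker ∂_k / im ∂_{k+1}, so:

  H_0: rank C_0 − rank ∂_1 = 5 − 4 = 1, and the invariant factors of ∂_1 are all 1, so H_0 ≅ Z.
  H_1: rank ker ∂_1 − rank ∂_2 = (9 − 4) − 5 = 0, and the invariant factors of ∂_2 are all 1, so H_1 ≅ 0.
  H_2: rank ker ∂_2 − rank ∂_3 = (6 − 5) − 0 = 1, and there is no ∂_3, so H_2 ≅ Z.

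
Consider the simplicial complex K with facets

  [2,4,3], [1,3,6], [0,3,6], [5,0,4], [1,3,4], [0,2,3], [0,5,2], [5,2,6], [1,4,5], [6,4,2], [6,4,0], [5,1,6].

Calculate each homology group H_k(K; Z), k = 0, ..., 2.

Fix the vertex order 0 < 1 < 2 < 3 < 4 < 5 < 6 and write every simplex with vertices in increasing order. Then dim K = 2 and the simplices of K are:

  0-simplices (7): [0], [1], [2], [3], [4], [5], [6]
  1-simplices (18): [0,2], [0,3], [0,4], [0,5], [0,6], [1,3], [1,4], [1,5], [1,6], [2,3], [2,4], [2,5], [2,6], [3,4], [3,6], [4,5], [4,6], [5,6]
  2-simplices (12): [0,2,3], [0,2,5], [0,3,6], [0,4,5], [0,4,6], [1,3,4], [1,3,6], [1,4,5], [1,5,6], [2,3,4], [2,4,6], [2,5,6]

giving chain groups C_0 ≅ Z^7, C_1 ≅ Z^18, C_2 ≅ Z^12.

∂_1: C_1 → C_0 maps an edge to its endpoints' difference, ∂[p,q] = q − p.
As a 7×18 matrix over Z this has rank 6, with invariant factors (1,1,1,1,1,1).

∂_2: C_2 → C_1 acts by ∂[p,q,r] = [q,r] − [p,r] + [p,q]. For instance
  ∂[2,4,6] = [4,6] − [2,6] + [2,4],
  ∂[1,3,4] = [3,4] − [1,4] + [1,3].
As a 18×12 matrix over Z this has rank 12, with invariant factors (1,1,1,1,1,1,1,1,1,1,1,2).

Now H_k = ker ∂_k / im ∂_{k+1}, so:

  H_0: rank C_0 − rank ∂_1 = 7 − 6 = 1, and the invariant factors of ∂_1 are all 1, so H_0 ≅ Z.
  H_1: rank ker ∂_1 − rank ∂_2 = (18 − 6) − 12 = 0, and ∂_2 has invariant factor 2 > 1, so H_1 ≅ Z/2Z.
  H_2: rank ker ∂_2 − rank ∂_3 = (12 − 12) − 0 = 0, and there is no ∂_3, so H_2 ≅ 0.

H_0 ≅ Z,  H_1 ≅ Z/2Z,  H_2 = 0.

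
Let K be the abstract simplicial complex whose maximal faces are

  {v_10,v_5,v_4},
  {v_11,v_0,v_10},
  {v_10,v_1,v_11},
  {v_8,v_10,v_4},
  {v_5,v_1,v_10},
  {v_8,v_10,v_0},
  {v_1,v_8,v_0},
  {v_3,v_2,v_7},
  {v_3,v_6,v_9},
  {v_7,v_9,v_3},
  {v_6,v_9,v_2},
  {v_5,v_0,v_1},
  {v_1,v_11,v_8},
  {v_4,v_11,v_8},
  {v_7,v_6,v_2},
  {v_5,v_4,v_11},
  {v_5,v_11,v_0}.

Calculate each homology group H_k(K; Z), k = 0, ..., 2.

Fix the vertex order v_0 < v_1 < v_2 < v_3 < v_4 < v_5 < v_6 < v_7 < v_8 < v_9 < v_10 < v_11 and write every simplex with vertices in increasing order. Then dim K = 2 and the simplices of K are:

  0-simplices (12): [v_0], [v_1], [v_2], [v_3], [v_4], [v_5], [v_6], [v_7], [v_8], [v_9], [v_10], [v_11]
  1-simplices (28): (28 of them)
  2-simplices (17): (17 of them)

so the chain groups are C_0 ≅ Z^12, C_1 ≅ Z^28, C_2 ≅ Z^17.

The boundary map ∂_1: C_1 → C_0 sends each edge [p,q] (with p < q) to q − p.
The 12×28 boundary matrix has rank 10 and Smith normal form diag(1,1,1,1,1,1,1,1,1,1).

Boundary ∂_2: C_2 → C_1 maps a triangle to the signed sum of its edges. For instance
  ∂[v_0,v_10,v_11] = [v_10,v_11] − [v_0,v_11] + [v_0,v_10],
  ∂[v_2,v_6,v_7] = [v_6,v_7] − [v_2,v_7] + [v_2,v_6].
The 28×17 boundary matrix has rank 17 and Smith normal form diag(1,1,1,1,1,1,1,1,1,1,1,1,1,1,1,1,2).

Computing H_k = (kernel of ∂_k) / (image of ∂_{k+1}):

  H_0: rank C_0 − rank ∂_1 = 12 − 10 = 2, and the invariant factors of ∂_1 are all 1, so H_0 = Z^2.
  H_1: rank ker ∂_1 − rank ∂_2 = (28 − 10) − 17 = 1, and ∂_2 has invariant factor 2 > 1, so H_1 = Z × Z/2.
  H_2: rank ker ∂_2 − rank ∂_3 = (17 − 17) − 0 = 0, and there is no ∂_3, so H_2 = 0.

As a check, the Euler characteristic is 12 − 28 + 17 = 1, which agrees with 2 − 1 + 0 = 1.

H_0 ≅ Z^2,  H_1 ≅ Z × Z/2,  H_2 = 0.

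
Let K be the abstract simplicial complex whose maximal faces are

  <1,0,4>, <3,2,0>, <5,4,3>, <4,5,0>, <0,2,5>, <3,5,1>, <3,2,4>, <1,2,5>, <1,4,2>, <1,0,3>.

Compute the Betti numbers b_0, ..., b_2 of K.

b_0 = 1, b_1 = 0, b_2 = 0.

Take the total order 0 < 1 < 2 < 3 < 4 < 5 on the vertex set. Then K (dimension 2) consists of the simplices:

  0-simplices (6): [0], [1], [2], [3], [4], [5]
  1-simplices (15): [0,1], [0,2], [0,3], [0,4], [0,5], [1,2], [1,3], [1,4], [1,5], [2,3], [2,4], [2,5], [3,4], [3,5], [4,5]
  2-simplices (10): [0,1,3], [0,1,4], [0,2,3], [0,2,5], [0,4,5], [1,2,4], [1,2,5], [1,3,5], [2,3,4], [3,4,5]

so the chain groups are C_0 ≅ Z^6, C_1 ≅ Z^15, C_2 ≅ Z^10.

The boundary map ∂_1: C_1 → C_0 is given by ∂[p,q] = [q] − [p].
The 6×15 boundary matrix has rank 5 and Smith normal form diag(1,1,1,1,1).

∂_2: C_2 → C_1 sends each 2-simplex [p,q,r] to [q,r] − [p,r] + [p,q]. For instance
  ∂[1,2,5] = [2,5] − [1,5] + [1,2],
  ∂[2,3,4] = [3,4] − [2,4] + [2,3].
The resulting 15×10 matrix has rank 10, and its Smith normal form has invariant factors (1,1,1,1,1,1,1,1,1,2).

Reading off H_k = ker ∂_k / im ∂_{k+1}:

  H_0: rank C_0 − rank ∂_1 = 6 − 5 = 1, and the invariant factors of ∂_1 are all 1, so H_0 = Z.
  H_1: rank ker ∂_1 − rank ∂_2 = (15 − 5) − 10 = 0, and ∂_2 has invariant factor 2 > 1, so H_1 = Z_2.
  H_2: rank ker ∂_2 − rank ∂_3 = (10 − 10) − 0 = 0, and there is no ∂_3, so H_2 = 0.

As a check, the Euler characteristic is 6 − 15 + 10 = 1, which agrees with 1 − 0 + 0 = 1.

Hence the Betti numbers are b_0 = 1, b_1 = 0, b_2 = 0.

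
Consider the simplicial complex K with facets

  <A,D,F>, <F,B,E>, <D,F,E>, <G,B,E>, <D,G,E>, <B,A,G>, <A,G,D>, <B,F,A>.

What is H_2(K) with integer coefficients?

H_2 = Z.

Fix the vertex order A < B < D < E < F < G and write every simplex with vertices in increasing order. Then dim K = 2 and the simplices of K are:

  0-simplices (6): A, B, D, E, F, G
  1-simplices (12): AB, AD, AF, AG, BE, BF, BG, DE, DF, DG, EF, EG
  2-simplices (8): ABF, ABG, ADF, ADG, BEF, BEG, DEF, DEG

so the chain groups are C_0 ≅ Z^6, C_1 ≅ Z^12, C_2 ≅ Z^8.

∂_1: C_1 → C_0 is given by ∂[p,q] = [q] − [p].
The 6×12 boundary matrix has rank 5 and Smith normal form diag(1,1,1,1,1).

The boundary map ∂_2: C_2 → C_1 maps a triangle to the signed sum of its edges. For instance
  ∂BEG = EG − BG + BE,
  ∂ADF = DF − AF + AD.
The 12×8 boundary matrix has rank 7 and Smith normal form diag(1,1,1,1,1,1,1).

Computing H_k = (kernel of ∂_k) / (image of ∂_{k+1}):

  H_2: rank ker ∂_2 − rank ∂_3 = (8 − 7) − 0 = 1, and there is no ∂_3, so H_2 ≅ Z.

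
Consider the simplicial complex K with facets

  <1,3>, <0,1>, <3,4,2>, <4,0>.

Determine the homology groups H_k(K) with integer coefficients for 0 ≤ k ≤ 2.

H_0 ≅ Z,  H_1 ≅ Z,  H_2 = 0.

Take the total order 0 < 1 < 2 < 3 < 4 on the vertex set. Then K (dimension 2) consists of the simplices:

  0-simplices (5): [0], [1], [2], [3], [4]
  1-simplices (6): [0,1], [0,4], [1,3], [2,3], [2,4], [3,4]
  2-simplices (1): [2,3,4]

giving chain groups C_0 ≅ Z^5, C_1 ≅ Z^6, C_2 ≅ Z^1.

The boundary map ∂_1: C_1 → C_0 is given by ∂[p,q] = [q] − [p].
As a 5×6 matrix over Z this has rank 4, with invariant factors (1,1,1,1).

∂_2: C_2 → C_1 maps a triangle to the signed sum of its edges. For instance
  ∂[2,3,4] = [3,4] − [2,4] + [2,3].
As a 6×1 matrix over Z this has rank 1, with invariant factors (1).

Now H_k = ker ∂_k / im ∂_{k+1}, so:

  H_0: rank C_0 − rank ∂_1 = 5 − 4 = 1, and the invariant factors of ∂_1 are all 1, so H_0 = Z.
  H_1: rank ker ∂_1 − rank ∂_2 = (6 − 4) − 1 = 1, and the invariant factors of ∂_2 are all 1, so H_1 = Z.
  H_2: rank ker ∂_2 − rank ∂_3 = (1 − 1) − 0 = 0, and there is no ∂_3, so H_2 = 0.

As a check, the Euler characteristic is 5 − 6 + 1 = 0, which agrees with 1 − 1 + 0 = 0.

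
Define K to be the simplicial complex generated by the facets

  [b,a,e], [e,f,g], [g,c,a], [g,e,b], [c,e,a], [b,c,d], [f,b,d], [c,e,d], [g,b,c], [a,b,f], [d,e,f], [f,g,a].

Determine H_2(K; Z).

K has 7 vertices, 18 edges, 12 triangles.
rank ∂_2 = 12, rank ∂_3 = 0 ⇒ b_2 = 12 − 12 − 0 = 0. So H_2 ≅ 0.

H_2 ≅ 0.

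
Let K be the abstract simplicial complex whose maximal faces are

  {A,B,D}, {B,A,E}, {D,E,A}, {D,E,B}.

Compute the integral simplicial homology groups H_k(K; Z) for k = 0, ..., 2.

H_0 = Z,  H_1 = 0,  H_2 = Z.

K has 4 vertices, 6 edges, 4 triangles.
rank ∂_0 = 0, rank ∂_1 = 3 ⇒ b_0 = 4 − 0 − 3 = 1; all invariant factors of ∂_1 are 1 so no torsion. So H_0 ≅ Z.
rank ∂_1 = 3, rank ∂_2 = 3 ⇒ b_1 = 6 − 3 − 3 = 0; all invariant factors of ∂_2 are 1 so no torsion. So H_1 ≅ 0.
rank ∂_2 = 3, rank ∂_3 = 0 ⇒ b_2 = 4 − 3 − 0 = 1. So H_2 ≅ Z.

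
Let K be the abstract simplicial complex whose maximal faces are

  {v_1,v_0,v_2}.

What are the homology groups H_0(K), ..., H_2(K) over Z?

K has 3 vertices, 3 edges, 1 triangle.
rank ∂_0 = 0, rank ∂_1 = 2 ⇒ b_0 = 3 − 0 − 2 = 1; all invariant factors of ∂_1 are 1 so no torsion. So H_0 ≅ Z.
rank ∂_1 = 2, rank ∂_2 = 1 ⇒ b_1 = 3 − 2 − 1 = 0; all invariant factors of ∂_2 are 1 so no torsion. So H_1 ≅ 0.
rank ∂_2 = 1, rank ∂_3 = 0 ⇒ b_2 = 1 − 1 − 0 = 0. So H_2 ≅ 0.

H_0 ≅ Z,  H_1 = 0,  H_2 = 0.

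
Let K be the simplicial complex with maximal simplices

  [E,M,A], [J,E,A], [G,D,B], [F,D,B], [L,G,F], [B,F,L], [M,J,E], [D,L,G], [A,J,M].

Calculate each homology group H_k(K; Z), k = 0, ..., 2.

H_0 ≅ Z^2,  H_1 ≅ Z,  H_2 ≅ Z.

Take the total order A < B < D < E < F < G < J < L < M on the vertex set. Then K (dimension 2) consists of the simplices:

  0-simplices (9): A, B, D, E, F, G, J, L, M
  1-simplices (16): AE, AJ, AM, BD, BF, BG, BL, DF, DG, DL, EJ, EM, FG, FL, GL, JM
  2-simplices (9): AEJ, AEM, AJM, BDF, BDG, BFL, DGL, EJM, FGL

so the chain groups are C_0 ≅ Z^9, C_1 ≅ Z^16, C_2 ≅ Z^9.

The boundary map ∂_1: C_1 → C_0 sends each edge [p,q] (with p < q) to q − p. For instance
  ∂JM = M − J.
This gives a 9×16 integer matrix of rank 7; reducing to Smith normal form yields diagonal entries (1,1,1,1,1,1,1).

Boundary ∂_2: C_2 → C_1 sends each 2-simplex [p,q,r] to [q,r] − [p,r] + [p,q]. For instance
  ∂AJM = JM − AM + AJ,
  ∂BFL = FL − BL + BF.
As a 16×9 matrix over Z this has rank 8, with invariant factors (1,1,1,1,1,1,1,1).

From H_k ≅ ker(∂_k) / im(∂_{k+1}) we obtain:

  H_0: rank C_0 − rank ∂_1 = 9 − 7 = 2, and the invariant factors of ∂_1 are all 1, so H_0 ≅ Z^2.
  H_1: rank ker ∂_1 − rank ∂_2 = (16 − 7) − 8 = 1, and the invariant factors of ∂_2 are all 1, so H_1 ≅ Z.
  H_2: rank ker ∂_2 − rank ∂_3 = (9 − 8) − 0 = 1, and there is no ∂_3, so H_2 ≅ Z.

(K is a triangulation of the disjoint union of the 2-sphere S^2 and the Möbius band.)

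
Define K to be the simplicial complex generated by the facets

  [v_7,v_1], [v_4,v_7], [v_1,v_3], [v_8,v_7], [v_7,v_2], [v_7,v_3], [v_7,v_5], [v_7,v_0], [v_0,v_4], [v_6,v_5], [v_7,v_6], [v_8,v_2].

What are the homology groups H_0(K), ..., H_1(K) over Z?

H_0 ≅ Z,  H_1 ≅ Z^4.

Fix the vertex order v_0 < v_1 < v_2 < v_3 < v_4 < v_5 < v_6 < v_7 < v_8 and write every simplex with vertices in increasing order. Then dim K = 1 and the simplices of K are:

  0-simplices (9): [v_0], [v_1], [v_2], [v_3], [v_4], [v_5], [v_6], [v_7], [v_8]
  1-simplices (12): [v_0,v_4], [v_0,v_7], [v_1,v_3], [v_1,v_7], [v_2,v_7], [v_2,v_8], [v_3,v_7], [v_4,v_7], [v_5,v_6], [v_5,v_7], [v_6,v_7], [v_7,v_8]

giving chain groups C_0 ≅ Z^9, C_1 ≅ Z^12.

The boundary map ∂_1: C_1 → C_0 sends each edge [p,q] (with p < q) to q − p. For instance
  ∂[v_7,v_8] = [v_8] − [v_7].
The resulting 9×12 matrix has rank 8, and its Smith normal form has invariant factors (1,1,1,1,1,1,1,1).

Computing H_k = (kernel of ∂_k) / (image of ∂_{k+1}):

  H_0: rank C_0 − rank ∂_1 = 9 − 8 = 1, and the invariant factors of ∂_1 are all 1, so H_0 ≅ Z.
  H_1: rank ker ∂_1 − rank ∂_2 = (12 − 8) − 0 = 4, and there is no ∂_2, so H_1 ≅ Z^4.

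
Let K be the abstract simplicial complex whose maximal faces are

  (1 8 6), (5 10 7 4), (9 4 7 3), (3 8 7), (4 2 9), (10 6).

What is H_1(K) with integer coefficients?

H_1 = Z.

Order the vertices as 1 < 2 < 3 < 4 < 5 < 6 < 7 < 8 < 9 < 10. Listing each simplex with vertices in this order, K has dimension 3 with simplices:

  0-simplices (10): [1], [2], [3], [4], [5], [6], [7], [8], [9], [10]
  1-simplices (19): [1,6], [1,8], [2,4], [2,9], [3,4], [3,7], [3,8], [3,9], [4,5], [4,7], [4,9], [4,10], [5,7], [5,10], [6,8], [6,10], [7,8], [7,9], [7,10]
  2-simplices (11): [1,6,8], [2,4,9], [3,4,7], [3,4,9], [3,7,8], [3,7,9], [4,5,7], [4,5,10], [4,7,9], [4,7,10], [5,7,10]
  3-simplices (2): [3,4,7,9], [4,5,7,10]

Hence C_0 ≅ Z^10, C_1 ≅ Z^19, C_2 ≅ Z^11, C_3 ≅ Z^2.

Boundary ∂_1: C_1 → C_0 maps an edge to its endpoints' difference, ∂[p,q] = q − p. For instance
  ∂[7,9] = [9] − [7].
The 10×19 boundary matrix has rank 9 and Smith normal form diag(1,1,1,1,1,1,1,1,1).

The boundary map ∂_2: C_2 → C_1 sends each 2-simplex [p,q,r] to [q,r] − [p,r] + [p,q]. For instance
  ∂[3,7,8] = [7,8] − [3,8] + [3,7],
  ∂[3,4,9] = [4,9] − [3,9] + [3,4].
As a 19×11 matrix over Z this has rank 9, with invariant factors (1,1,1,1,1,1,1,1,1).

∂_3: C_3 → C_2 sends each 3-simplex σ to the alternating sum Σ_i (−1)^i (σ with its i-th vertex removed). For instance
  ∂[3,4,7,9] = [4,7,9] − [3,7,9] + [3,4,9] − [3,4,7],
  ∂[4,5,7,10] = [5,7,10] − [4,7,10] + [4,5,10] − [4,5,7].
The resulting 11×2 matrix has rank 2, and its Smith normal form has invariant factors (1,1).

From H_k ≅ ker(∂_k) / im(∂_{k+1}) we obtain:

  H_1: rank ker ∂_1 − rank ∂_2 = (19 − 9) − 9 = 1, and the invariant factors of ∂_2 are all 1, so H_1 ≅ Z.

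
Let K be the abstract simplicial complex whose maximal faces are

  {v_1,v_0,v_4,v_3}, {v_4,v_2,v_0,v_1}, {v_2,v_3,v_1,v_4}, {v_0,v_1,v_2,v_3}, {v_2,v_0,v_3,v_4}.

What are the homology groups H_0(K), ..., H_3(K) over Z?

H_0 ≅ Z,  H_1 = 0,  H_2 = 0,  H_3 ≅ Z.

Order the vertices as v_0 < v_1 < v_2 < v_3 < v_4. Listing each simplex with vertices in this order, K has dimension 3 with simplices:

  0-simplices (5): [v_0], [v_1], [v_2], [v_3], [v_4]
  1-simplices (10): [v_0,v_1], [v_0,v_2], [v_0,v_3], [v_0,v_4], [v_1,v_2], [v_1,v_3], [v_1,v_4], [v_2,v_3], [v_2,v_4], [v_3,v_4]
  2-simplices (10): [v_0,v_1,v_2], [v_0,v_1,v_3], [v_0,v_1,v_4], [v_0,v_2,v_3], [v_0,v_2,v_4], [v_0,v_3,v_4], [v_1,v_2,v_3], [v_1,v_2,v_4], [v_1,v_3,v_4], [v_2,v_3,v_4]
  3-simplices (5): [v_0,v_1,v_2,v_3], [v_0,v_1,v_2,v_4], [v_0,v_1,v_3,v_4], [v_0,v_2,v_3,v_4], [v_1,v_2,v_3,v_4]

so the chain groups are C_0 ≅ Z^5, C_1 ≅ Z^10, C_2 ≅ Z^10, C_3 ≅ Z^5.

The boundary map ∂_1: C_1 → C_0 is given by ∂[p,q] = [q] − [p].
The 5×10 boundary matrix has rank 4 and Smith normal form diag(1,1,1,1).

Boundary ∂_2: C_2 → C_1 maps a triangle to the signed sum of its edges. For instance
  ∂[v_0,v_2,v_4] = [v_2,v_4] − [v_0,v_4] + [v_0,v_2],
  ∂[v_1,v_2,v_3] = [v_2,v_3] − [v_1,v_3] + [v_1,v_2].
The 10×10 boundary matrix has rank 6 and Smith normal form diag(1,1,1,1,1,1).

∂_3: C_3 → C_2 sends each 3-simplex σ to the alternating sum Σ_i (−1)^i (σ with its i-th vertex removed). For instance
  ∂[v_0,v_1,v_2,v_3] = [v_1,v_2,v_3] − [v_0,v_2,v_3] + [v_0,v_1,v_3] − [v_0,v_1,v_2],
  ∂[v_1,v_2,v_3,v_4] = [v_2,v_3,v_4] − [v_1,v_3,v_4] + [v_1,v_2,v_4] − [v_1,v_2,v_3].
The 10×5 boundary matrix has rank 4 and Smith normal form diag(1,1,1,1).

Now H_k = ker ∂_k / im ∂_{k+1}, so:

  H_0: rank C_0 − rank ∂_1 = 5 − 4 = 1, and the invariant factors of ∂_1 are all 1, so H_0 ≅ Z.
  H_1: rank ker ∂_1 − rank ∂_2 = (10 − 4) − 6 = 0, and the invariant factors of ∂_2 are all 1, so H_1 ≅ 0.
  H_2: rank ker ∂_2 − rank ∂_3 = (10 − 6) − 4 = 0, and the invariant factors of ∂_3 are all 1, so H_2 ≅ 0.
  H_3: rank ker ∂_3 − rank ∂_4 = (5 − 4) − 0 = 1, and there is no ∂_4, so H_3 ≅ Z.

As a check, the Euler characteristic is 5 − 10 + 10 − 5 = 0, which agrees with 1 − 0 + 0 − 1 = 0.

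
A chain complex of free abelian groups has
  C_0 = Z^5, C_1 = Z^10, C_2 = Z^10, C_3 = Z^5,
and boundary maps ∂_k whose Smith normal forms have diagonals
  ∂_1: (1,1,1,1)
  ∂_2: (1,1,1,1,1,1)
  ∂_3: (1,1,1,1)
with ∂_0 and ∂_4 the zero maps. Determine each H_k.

H_0 = Z,  H_1 = 0,  H_2 = 0,  H_3 = Z.

H_0: b_0 = 5 − 0 − 4 = 1; torsion from ∂_1 factors > 1: none. So H_0 = Z.
H_1: b_1 = 10 − 4 − 6 = 0; torsion from ∂_2 factors > 1: none. So H_1 = 0.
H_2: b_2 = 10 − 6 − 4 = 0; torsion from ∂_3 factors > 1: none. So H_2 = 0.
H_3: b_3 = 5 − 4 − 0 = 1; torsion from ∂_4 factors > 1: none. So H_3 = Z.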